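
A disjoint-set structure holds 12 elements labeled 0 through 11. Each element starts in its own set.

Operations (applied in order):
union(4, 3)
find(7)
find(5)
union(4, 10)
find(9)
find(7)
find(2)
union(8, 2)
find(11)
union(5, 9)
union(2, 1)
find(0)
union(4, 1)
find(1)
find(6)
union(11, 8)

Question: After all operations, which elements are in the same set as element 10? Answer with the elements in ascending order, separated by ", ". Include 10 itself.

Step 1: union(4, 3) -> merged; set of 4 now {3, 4}
Step 2: find(7) -> no change; set of 7 is {7}
Step 3: find(5) -> no change; set of 5 is {5}
Step 4: union(4, 10) -> merged; set of 4 now {3, 4, 10}
Step 5: find(9) -> no change; set of 9 is {9}
Step 6: find(7) -> no change; set of 7 is {7}
Step 7: find(2) -> no change; set of 2 is {2}
Step 8: union(8, 2) -> merged; set of 8 now {2, 8}
Step 9: find(11) -> no change; set of 11 is {11}
Step 10: union(5, 9) -> merged; set of 5 now {5, 9}
Step 11: union(2, 1) -> merged; set of 2 now {1, 2, 8}
Step 12: find(0) -> no change; set of 0 is {0}
Step 13: union(4, 1) -> merged; set of 4 now {1, 2, 3, 4, 8, 10}
Step 14: find(1) -> no change; set of 1 is {1, 2, 3, 4, 8, 10}
Step 15: find(6) -> no change; set of 6 is {6}
Step 16: union(11, 8) -> merged; set of 11 now {1, 2, 3, 4, 8, 10, 11}
Component of 10: {1, 2, 3, 4, 8, 10, 11}

Answer: 1, 2, 3, 4, 8, 10, 11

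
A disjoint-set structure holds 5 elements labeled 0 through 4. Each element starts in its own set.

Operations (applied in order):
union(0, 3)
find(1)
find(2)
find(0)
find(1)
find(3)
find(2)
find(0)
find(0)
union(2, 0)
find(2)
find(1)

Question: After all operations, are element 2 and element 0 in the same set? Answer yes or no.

Step 1: union(0, 3) -> merged; set of 0 now {0, 3}
Step 2: find(1) -> no change; set of 1 is {1}
Step 3: find(2) -> no change; set of 2 is {2}
Step 4: find(0) -> no change; set of 0 is {0, 3}
Step 5: find(1) -> no change; set of 1 is {1}
Step 6: find(3) -> no change; set of 3 is {0, 3}
Step 7: find(2) -> no change; set of 2 is {2}
Step 8: find(0) -> no change; set of 0 is {0, 3}
Step 9: find(0) -> no change; set of 0 is {0, 3}
Step 10: union(2, 0) -> merged; set of 2 now {0, 2, 3}
Step 11: find(2) -> no change; set of 2 is {0, 2, 3}
Step 12: find(1) -> no change; set of 1 is {1}
Set of 2: {0, 2, 3}; 0 is a member.

Answer: yes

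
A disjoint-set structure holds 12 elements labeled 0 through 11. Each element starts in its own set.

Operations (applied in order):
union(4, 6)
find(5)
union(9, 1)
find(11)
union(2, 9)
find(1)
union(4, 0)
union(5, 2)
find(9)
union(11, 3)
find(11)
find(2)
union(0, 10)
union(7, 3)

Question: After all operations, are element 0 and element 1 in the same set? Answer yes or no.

Step 1: union(4, 6) -> merged; set of 4 now {4, 6}
Step 2: find(5) -> no change; set of 5 is {5}
Step 3: union(9, 1) -> merged; set of 9 now {1, 9}
Step 4: find(11) -> no change; set of 11 is {11}
Step 5: union(2, 9) -> merged; set of 2 now {1, 2, 9}
Step 6: find(1) -> no change; set of 1 is {1, 2, 9}
Step 7: union(4, 0) -> merged; set of 4 now {0, 4, 6}
Step 8: union(5, 2) -> merged; set of 5 now {1, 2, 5, 9}
Step 9: find(9) -> no change; set of 9 is {1, 2, 5, 9}
Step 10: union(11, 3) -> merged; set of 11 now {3, 11}
Step 11: find(11) -> no change; set of 11 is {3, 11}
Step 12: find(2) -> no change; set of 2 is {1, 2, 5, 9}
Step 13: union(0, 10) -> merged; set of 0 now {0, 4, 6, 10}
Step 14: union(7, 3) -> merged; set of 7 now {3, 7, 11}
Set of 0: {0, 4, 6, 10}; 1 is not a member.

Answer: no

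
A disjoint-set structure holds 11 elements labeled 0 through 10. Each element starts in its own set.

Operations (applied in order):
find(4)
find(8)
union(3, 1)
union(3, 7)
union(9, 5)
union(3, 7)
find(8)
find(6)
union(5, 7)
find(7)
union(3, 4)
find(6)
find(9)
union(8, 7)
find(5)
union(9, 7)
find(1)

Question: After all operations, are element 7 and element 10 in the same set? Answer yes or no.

Step 1: find(4) -> no change; set of 4 is {4}
Step 2: find(8) -> no change; set of 8 is {8}
Step 3: union(3, 1) -> merged; set of 3 now {1, 3}
Step 4: union(3, 7) -> merged; set of 3 now {1, 3, 7}
Step 5: union(9, 5) -> merged; set of 9 now {5, 9}
Step 6: union(3, 7) -> already same set; set of 3 now {1, 3, 7}
Step 7: find(8) -> no change; set of 8 is {8}
Step 8: find(6) -> no change; set of 6 is {6}
Step 9: union(5, 7) -> merged; set of 5 now {1, 3, 5, 7, 9}
Step 10: find(7) -> no change; set of 7 is {1, 3, 5, 7, 9}
Step 11: union(3, 4) -> merged; set of 3 now {1, 3, 4, 5, 7, 9}
Step 12: find(6) -> no change; set of 6 is {6}
Step 13: find(9) -> no change; set of 9 is {1, 3, 4, 5, 7, 9}
Step 14: union(8, 7) -> merged; set of 8 now {1, 3, 4, 5, 7, 8, 9}
Step 15: find(5) -> no change; set of 5 is {1, 3, 4, 5, 7, 8, 9}
Step 16: union(9, 7) -> already same set; set of 9 now {1, 3, 4, 5, 7, 8, 9}
Step 17: find(1) -> no change; set of 1 is {1, 3, 4, 5, 7, 8, 9}
Set of 7: {1, 3, 4, 5, 7, 8, 9}; 10 is not a member.

Answer: no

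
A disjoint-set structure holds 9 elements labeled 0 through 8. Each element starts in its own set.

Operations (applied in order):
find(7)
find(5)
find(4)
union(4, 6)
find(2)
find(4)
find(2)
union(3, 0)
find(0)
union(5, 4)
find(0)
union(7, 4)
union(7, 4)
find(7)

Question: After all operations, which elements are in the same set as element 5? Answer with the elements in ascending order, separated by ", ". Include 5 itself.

Step 1: find(7) -> no change; set of 7 is {7}
Step 2: find(5) -> no change; set of 5 is {5}
Step 3: find(4) -> no change; set of 4 is {4}
Step 4: union(4, 6) -> merged; set of 4 now {4, 6}
Step 5: find(2) -> no change; set of 2 is {2}
Step 6: find(4) -> no change; set of 4 is {4, 6}
Step 7: find(2) -> no change; set of 2 is {2}
Step 8: union(3, 0) -> merged; set of 3 now {0, 3}
Step 9: find(0) -> no change; set of 0 is {0, 3}
Step 10: union(5, 4) -> merged; set of 5 now {4, 5, 6}
Step 11: find(0) -> no change; set of 0 is {0, 3}
Step 12: union(7, 4) -> merged; set of 7 now {4, 5, 6, 7}
Step 13: union(7, 4) -> already same set; set of 7 now {4, 5, 6, 7}
Step 14: find(7) -> no change; set of 7 is {4, 5, 6, 7}
Component of 5: {4, 5, 6, 7}

Answer: 4, 5, 6, 7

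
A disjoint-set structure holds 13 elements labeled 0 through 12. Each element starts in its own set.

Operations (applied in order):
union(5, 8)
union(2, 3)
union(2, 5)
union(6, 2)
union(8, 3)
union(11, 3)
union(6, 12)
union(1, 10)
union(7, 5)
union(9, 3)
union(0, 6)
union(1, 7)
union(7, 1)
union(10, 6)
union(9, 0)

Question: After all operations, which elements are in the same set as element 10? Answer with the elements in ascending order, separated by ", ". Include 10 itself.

Step 1: union(5, 8) -> merged; set of 5 now {5, 8}
Step 2: union(2, 3) -> merged; set of 2 now {2, 3}
Step 3: union(2, 5) -> merged; set of 2 now {2, 3, 5, 8}
Step 4: union(6, 2) -> merged; set of 6 now {2, 3, 5, 6, 8}
Step 5: union(8, 3) -> already same set; set of 8 now {2, 3, 5, 6, 8}
Step 6: union(11, 3) -> merged; set of 11 now {2, 3, 5, 6, 8, 11}
Step 7: union(6, 12) -> merged; set of 6 now {2, 3, 5, 6, 8, 11, 12}
Step 8: union(1, 10) -> merged; set of 1 now {1, 10}
Step 9: union(7, 5) -> merged; set of 7 now {2, 3, 5, 6, 7, 8, 11, 12}
Step 10: union(9, 3) -> merged; set of 9 now {2, 3, 5, 6, 7, 8, 9, 11, 12}
Step 11: union(0, 6) -> merged; set of 0 now {0, 2, 3, 5, 6, 7, 8, 9, 11, 12}
Step 12: union(1, 7) -> merged; set of 1 now {0, 1, 2, 3, 5, 6, 7, 8, 9, 10, 11, 12}
Step 13: union(7, 1) -> already same set; set of 7 now {0, 1, 2, 3, 5, 6, 7, 8, 9, 10, 11, 12}
Step 14: union(10, 6) -> already same set; set of 10 now {0, 1, 2, 3, 5, 6, 7, 8, 9, 10, 11, 12}
Step 15: union(9, 0) -> already same set; set of 9 now {0, 1, 2, 3, 5, 6, 7, 8, 9, 10, 11, 12}
Component of 10: {0, 1, 2, 3, 5, 6, 7, 8, 9, 10, 11, 12}

Answer: 0, 1, 2, 3, 5, 6, 7, 8, 9, 10, 11, 12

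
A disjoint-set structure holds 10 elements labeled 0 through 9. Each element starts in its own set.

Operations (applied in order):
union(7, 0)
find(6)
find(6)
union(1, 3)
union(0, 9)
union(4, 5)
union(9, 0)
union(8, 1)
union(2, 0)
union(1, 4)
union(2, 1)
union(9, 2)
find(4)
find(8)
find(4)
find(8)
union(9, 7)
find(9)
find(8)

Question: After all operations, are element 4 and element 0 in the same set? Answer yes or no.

Answer: yes

Derivation:
Step 1: union(7, 0) -> merged; set of 7 now {0, 7}
Step 2: find(6) -> no change; set of 6 is {6}
Step 3: find(6) -> no change; set of 6 is {6}
Step 4: union(1, 3) -> merged; set of 1 now {1, 3}
Step 5: union(0, 9) -> merged; set of 0 now {0, 7, 9}
Step 6: union(4, 5) -> merged; set of 4 now {4, 5}
Step 7: union(9, 0) -> already same set; set of 9 now {0, 7, 9}
Step 8: union(8, 1) -> merged; set of 8 now {1, 3, 8}
Step 9: union(2, 0) -> merged; set of 2 now {0, 2, 7, 9}
Step 10: union(1, 4) -> merged; set of 1 now {1, 3, 4, 5, 8}
Step 11: union(2, 1) -> merged; set of 2 now {0, 1, 2, 3, 4, 5, 7, 8, 9}
Step 12: union(9, 2) -> already same set; set of 9 now {0, 1, 2, 3, 4, 5, 7, 8, 9}
Step 13: find(4) -> no change; set of 4 is {0, 1, 2, 3, 4, 5, 7, 8, 9}
Step 14: find(8) -> no change; set of 8 is {0, 1, 2, 3, 4, 5, 7, 8, 9}
Step 15: find(4) -> no change; set of 4 is {0, 1, 2, 3, 4, 5, 7, 8, 9}
Step 16: find(8) -> no change; set of 8 is {0, 1, 2, 3, 4, 5, 7, 8, 9}
Step 17: union(9, 7) -> already same set; set of 9 now {0, 1, 2, 3, 4, 5, 7, 8, 9}
Step 18: find(9) -> no change; set of 9 is {0, 1, 2, 3, 4, 5, 7, 8, 9}
Step 19: find(8) -> no change; set of 8 is {0, 1, 2, 3, 4, 5, 7, 8, 9}
Set of 4: {0, 1, 2, 3, 4, 5, 7, 8, 9}; 0 is a member.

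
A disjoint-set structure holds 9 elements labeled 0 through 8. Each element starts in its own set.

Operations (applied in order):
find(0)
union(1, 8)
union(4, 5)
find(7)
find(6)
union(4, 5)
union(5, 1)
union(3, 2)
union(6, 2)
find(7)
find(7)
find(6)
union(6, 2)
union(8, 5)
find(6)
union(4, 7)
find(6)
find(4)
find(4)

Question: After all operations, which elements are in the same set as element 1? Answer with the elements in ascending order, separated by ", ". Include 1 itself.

Answer: 1, 4, 5, 7, 8

Derivation:
Step 1: find(0) -> no change; set of 0 is {0}
Step 2: union(1, 8) -> merged; set of 1 now {1, 8}
Step 3: union(4, 5) -> merged; set of 4 now {4, 5}
Step 4: find(7) -> no change; set of 7 is {7}
Step 5: find(6) -> no change; set of 6 is {6}
Step 6: union(4, 5) -> already same set; set of 4 now {4, 5}
Step 7: union(5, 1) -> merged; set of 5 now {1, 4, 5, 8}
Step 8: union(3, 2) -> merged; set of 3 now {2, 3}
Step 9: union(6, 2) -> merged; set of 6 now {2, 3, 6}
Step 10: find(7) -> no change; set of 7 is {7}
Step 11: find(7) -> no change; set of 7 is {7}
Step 12: find(6) -> no change; set of 6 is {2, 3, 6}
Step 13: union(6, 2) -> already same set; set of 6 now {2, 3, 6}
Step 14: union(8, 5) -> already same set; set of 8 now {1, 4, 5, 8}
Step 15: find(6) -> no change; set of 6 is {2, 3, 6}
Step 16: union(4, 7) -> merged; set of 4 now {1, 4, 5, 7, 8}
Step 17: find(6) -> no change; set of 6 is {2, 3, 6}
Step 18: find(4) -> no change; set of 4 is {1, 4, 5, 7, 8}
Step 19: find(4) -> no change; set of 4 is {1, 4, 5, 7, 8}
Component of 1: {1, 4, 5, 7, 8}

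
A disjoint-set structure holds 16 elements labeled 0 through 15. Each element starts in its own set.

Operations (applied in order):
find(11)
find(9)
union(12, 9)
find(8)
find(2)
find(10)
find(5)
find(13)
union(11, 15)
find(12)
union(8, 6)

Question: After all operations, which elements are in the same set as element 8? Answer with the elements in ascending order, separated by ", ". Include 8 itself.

Step 1: find(11) -> no change; set of 11 is {11}
Step 2: find(9) -> no change; set of 9 is {9}
Step 3: union(12, 9) -> merged; set of 12 now {9, 12}
Step 4: find(8) -> no change; set of 8 is {8}
Step 5: find(2) -> no change; set of 2 is {2}
Step 6: find(10) -> no change; set of 10 is {10}
Step 7: find(5) -> no change; set of 5 is {5}
Step 8: find(13) -> no change; set of 13 is {13}
Step 9: union(11, 15) -> merged; set of 11 now {11, 15}
Step 10: find(12) -> no change; set of 12 is {9, 12}
Step 11: union(8, 6) -> merged; set of 8 now {6, 8}
Component of 8: {6, 8}

Answer: 6, 8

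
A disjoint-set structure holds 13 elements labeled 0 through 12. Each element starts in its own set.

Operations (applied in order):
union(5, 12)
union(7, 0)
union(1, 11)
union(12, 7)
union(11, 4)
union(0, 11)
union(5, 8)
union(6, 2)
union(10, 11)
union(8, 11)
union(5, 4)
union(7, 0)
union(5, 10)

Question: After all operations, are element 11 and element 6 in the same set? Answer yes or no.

Step 1: union(5, 12) -> merged; set of 5 now {5, 12}
Step 2: union(7, 0) -> merged; set of 7 now {0, 7}
Step 3: union(1, 11) -> merged; set of 1 now {1, 11}
Step 4: union(12, 7) -> merged; set of 12 now {0, 5, 7, 12}
Step 5: union(11, 4) -> merged; set of 11 now {1, 4, 11}
Step 6: union(0, 11) -> merged; set of 0 now {0, 1, 4, 5, 7, 11, 12}
Step 7: union(5, 8) -> merged; set of 5 now {0, 1, 4, 5, 7, 8, 11, 12}
Step 8: union(6, 2) -> merged; set of 6 now {2, 6}
Step 9: union(10, 11) -> merged; set of 10 now {0, 1, 4, 5, 7, 8, 10, 11, 12}
Step 10: union(8, 11) -> already same set; set of 8 now {0, 1, 4, 5, 7, 8, 10, 11, 12}
Step 11: union(5, 4) -> already same set; set of 5 now {0, 1, 4, 5, 7, 8, 10, 11, 12}
Step 12: union(7, 0) -> already same set; set of 7 now {0, 1, 4, 5, 7, 8, 10, 11, 12}
Step 13: union(5, 10) -> already same set; set of 5 now {0, 1, 4, 5, 7, 8, 10, 11, 12}
Set of 11: {0, 1, 4, 5, 7, 8, 10, 11, 12}; 6 is not a member.

Answer: no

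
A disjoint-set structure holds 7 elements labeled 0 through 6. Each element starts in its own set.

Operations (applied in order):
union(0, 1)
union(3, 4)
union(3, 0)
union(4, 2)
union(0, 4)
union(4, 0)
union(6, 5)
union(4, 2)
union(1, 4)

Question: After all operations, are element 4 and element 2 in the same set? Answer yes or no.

Answer: yes

Derivation:
Step 1: union(0, 1) -> merged; set of 0 now {0, 1}
Step 2: union(3, 4) -> merged; set of 3 now {3, 4}
Step 3: union(3, 0) -> merged; set of 3 now {0, 1, 3, 4}
Step 4: union(4, 2) -> merged; set of 4 now {0, 1, 2, 3, 4}
Step 5: union(0, 4) -> already same set; set of 0 now {0, 1, 2, 3, 4}
Step 6: union(4, 0) -> already same set; set of 4 now {0, 1, 2, 3, 4}
Step 7: union(6, 5) -> merged; set of 6 now {5, 6}
Step 8: union(4, 2) -> already same set; set of 4 now {0, 1, 2, 3, 4}
Step 9: union(1, 4) -> already same set; set of 1 now {0, 1, 2, 3, 4}
Set of 4: {0, 1, 2, 3, 4}; 2 is a member.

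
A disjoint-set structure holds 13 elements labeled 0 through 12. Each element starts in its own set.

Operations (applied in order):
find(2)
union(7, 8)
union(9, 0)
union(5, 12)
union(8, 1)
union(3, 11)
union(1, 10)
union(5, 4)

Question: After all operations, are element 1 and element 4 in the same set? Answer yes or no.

Step 1: find(2) -> no change; set of 2 is {2}
Step 2: union(7, 8) -> merged; set of 7 now {7, 8}
Step 3: union(9, 0) -> merged; set of 9 now {0, 9}
Step 4: union(5, 12) -> merged; set of 5 now {5, 12}
Step 5: union(8, 1) -> merged; set of 8 now {1, 7, 8}
Step 6: union(3, 11) -> merged; set of 3 now {3, 11}
Step 7: union(1, 10) -> merged; set of 1 now {1, 7, 8, 10}
Step 8: union(5, 4) -> merged; set of 5 now {4, 5, 12}
Set of 1: {1, 7, 8, 10}; 4 is not a member.

Answer: no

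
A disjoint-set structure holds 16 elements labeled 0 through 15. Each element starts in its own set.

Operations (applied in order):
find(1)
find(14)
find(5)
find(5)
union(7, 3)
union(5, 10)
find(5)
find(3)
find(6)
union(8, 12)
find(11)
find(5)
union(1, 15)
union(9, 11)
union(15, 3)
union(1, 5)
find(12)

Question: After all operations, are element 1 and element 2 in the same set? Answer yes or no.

Step 1: find(1) -> no change; set of 1 is {1}
Step 2: find(14) -> no change; set of 14 is {14}
Step 3: find(5) -> no change; set of 5 is {5}
Step 4: find(5) -> no change; set of 5 is {5}
Step 5: union(7, 3) -> merged; set of 7 now {3, 7}
Step 6: union(5, 10) -> merged; set of 5 now {5, 10}
Step 7: find(5) -> no change; set of 5 is {5, 10}
Step 8: find(3) -> no change; set of 3 is {3, 7}
Step 9: find(6) -> no change; set of 6 is {6}
Step 10: union(8, 12) -> merged; set of 8 now {8, 12}
Step 11: find(11) -> no change; set of 11 is {11}
Step 12: find(5) -> no change; set of 5 is {5, 10}
Step 13: union(1, 15) -> merged; set of 1 now {1, 15}
Step 14: union(9, 11) -> merged; set of 9 now {9, 11}
Step 15: union(15, 3) -> merged; set of 15 now {1, 3, 7, 15}
Step 16: union(1, 5) -> merged; set of 1 now {1, 3, 5, 7, 10, 15}
Step 17: find(12) -> no change; set of 12 is {8, 12}
Set of 1: {1, 3, 5, 7, 10, 15}; 2 is not a member.

Answer: no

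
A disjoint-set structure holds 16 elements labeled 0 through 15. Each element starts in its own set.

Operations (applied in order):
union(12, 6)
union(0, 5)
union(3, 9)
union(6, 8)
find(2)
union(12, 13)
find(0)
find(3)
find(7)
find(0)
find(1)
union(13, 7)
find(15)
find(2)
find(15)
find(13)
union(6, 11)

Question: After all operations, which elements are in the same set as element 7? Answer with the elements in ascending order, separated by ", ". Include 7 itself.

Answer: 6, 7, 8, 11, 12, 13

Derivation:
Step 1: union(12, 6) -> merged; set of 12 now {6, 12}
Step 2: union(0, 5) -> merged; set of 0 now {0, 5}
Step 3: union(3, 9) -> merged; set of 3 now {3, 9}
Step 4: union(6, 8) -> merged; set of 6 now {6, 8, 12}
Step 5: find(2) -> no change; set of 2 is {2}
Step 6: union(12, 13) -> merged; set of 12 now {6, 8, 12, 13}
Step 7: find(0) -> no change; set of 0 is {0, 5}
Step 8: find(3) -> no change; set of 3 is {3, 9}
Step 9: find(7) -> no change; set of 7 is {7}
Step 10: find(0) -> no change; set of 0 is {0, 5}
Step 11: find(1) -> no change; set of 1 is {1}
Step 12: union(13, 7) -> merged; set of 13 now {6, 7, 8, 12, 13}
Step 13: find(15) -> no change; set of 15 is {15}
Step 14: find(2) -> no change; set of 2 is {2}
Step 15: find(15) -> no change; set of 15 is {15}
Step 16: find(13) -> no change; set of 13 is {6, 7, 8, 12, 13}
Step 17: union(6, 11) -> merged; set of 6 now {6, 7, 8, 11, 12, 13}
Component of 7: {6, 7, 8, 11, 12, 13}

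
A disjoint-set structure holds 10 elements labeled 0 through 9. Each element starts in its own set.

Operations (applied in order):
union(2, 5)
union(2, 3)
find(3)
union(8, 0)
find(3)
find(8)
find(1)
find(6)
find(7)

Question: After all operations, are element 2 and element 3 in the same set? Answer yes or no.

Step 1: union(2, 5) -> merged; set of 2 now {2, 5}
Step 2: union(2, 3) -> merged; set of 2 now {2, 3, 5}
Step 3: find(3) -> no change; set of 3 is {2, 3, 5}
Step 4: union(8, 0) -> merged; set of 8 now {0, 8}
Step 5: find(3) -> no change; set of 3 is {2, 3, 5}
Step 6: find(8) -> no change; set of 8 is {0, 8}
Step 7: find(1) -> no change; set of 1 is {1}
Step 8: find(6) -> no change; set of 6 is {6}
Step 9: find(7) -> no change; set of 7 is {7}
Set of 2: {2, 3, 5}; 3 is a member.

Answer: yes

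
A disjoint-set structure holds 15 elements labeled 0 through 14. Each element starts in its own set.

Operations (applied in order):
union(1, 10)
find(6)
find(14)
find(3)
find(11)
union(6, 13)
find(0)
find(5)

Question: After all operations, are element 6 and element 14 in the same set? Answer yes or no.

Answer: no

Derivation:
Step 1: union(1, 10) -> merged; set of 1 now {1, 10}
Step 2: find(6) -> no change; set of 6 is {6}
Step 3: find(14) -> no change; set of 14 is {14}
Step 4: find(3) -> no change; set of 3 is {3}
Step 5: find(11) -> no change; set of 11 is {11}
Step 6: union(6, 13) -> merged; set of 6 now {6, 13}
Step 7: find(0) -> no change; set of 0 is {0}
Step 8: find(5) -> no change; set of 5 is {5}
Set of 6: {6, 13}; 14 is not a member.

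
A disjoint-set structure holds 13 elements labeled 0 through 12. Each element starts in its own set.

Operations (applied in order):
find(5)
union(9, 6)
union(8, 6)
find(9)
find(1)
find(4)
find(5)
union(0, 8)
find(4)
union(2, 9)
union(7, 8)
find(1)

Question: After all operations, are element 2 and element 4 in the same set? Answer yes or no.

Step 1: find(5) -> no change; set of 5 is {5}
Step 2: union(9, 6) -> merged; set of 9 now {6, 9}
Step 3: union(8, 6) -> merged; set of 8 now {6, 8, 9}
Step 4: find(9) -> no change; set of 9 is {6, 8, 9}
Step 5: find(1) -> no change; set of 1 is {1}
Step 6: find(4) -> no change; set of 4 is {4}
Step 7: find(5) -> no change; set of 5 is {5}
Step 8: union(0, 8) -> merged; set of 0 now {0, 6, 8, 9}
Step 9: find(4) -> no change; set of 4 is {4}
Step 10: union(2, 9) -> merged; set of 2 now {0, 2, 6, 8, 9}
Step 11: union(7, 8) -> merged; set of 7 now {0, 2, 6, 7, 8, 9}
Step 12: find(1) -> no change; set of 1 is {1}
Set of 2: {0, 2, 6, 7, 8, 9}; 4 is not a member.

Answer: no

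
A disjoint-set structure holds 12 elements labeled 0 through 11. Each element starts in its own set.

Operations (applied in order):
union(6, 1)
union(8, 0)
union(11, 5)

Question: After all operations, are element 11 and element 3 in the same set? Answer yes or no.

Answer: no

Derivation:
Step 1: union(6, 1) -> merged; set of 6 now {1, 6}
Step 2: union(8, 0) -> merged; set of 8 now {0, 8}
Step 3: union(11, 5) -> merged; set of 11 now {5, 11}
Set of 11: {5, 11}; 3 is not a member.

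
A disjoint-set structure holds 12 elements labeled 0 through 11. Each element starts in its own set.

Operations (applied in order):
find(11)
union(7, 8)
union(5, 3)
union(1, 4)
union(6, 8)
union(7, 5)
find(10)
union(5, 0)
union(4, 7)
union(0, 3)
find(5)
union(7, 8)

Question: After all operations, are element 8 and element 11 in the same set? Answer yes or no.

Answer: no

Derivation:
Step 1: find(11) -> no change; set of 11 is {11}
Step 2: union(7, 8) -> merged; set of 7 now {7, 8}
Step 3: union(5, 3) -> merged; set of 5 now {3, 5}
Step 4: union(1, 4) -> merged; set of 1 now {1, 4}
Step 5: union(6, 8) -> merged; set of 6 now {6, 7, 8}
Step 6: union(7, 5) -> merged; set of 7 now {3, 5, 6, 7, 8}
Step 7: find(10) -> no change; set of 10 is {10}
Step 8: union(5, 0) -> merged; set of 5 now {0, 3, 5, 6, 7, 8}
Step 9: union(4, 7) -> merged; set of 4 now {0, 1, 3, 4, 5, 6, 7, 8}
Step 10: union(0, 3) -> already same set; set of 0 now {0, 1, 3, 4, 5, 6, 7, 8}
Step 11: find(5) -> no change; set of 5 is {0, 1, 3, 4, 5, 6, 7, 8}
Step 12: union(7, 8) -> already same set; set of 7 now {0, 1, 3, 4, 5, 6, 7, 8}
Set of 8: {0, 1, 3, 4, 5, 6, 7, 8}; 11 is not a member.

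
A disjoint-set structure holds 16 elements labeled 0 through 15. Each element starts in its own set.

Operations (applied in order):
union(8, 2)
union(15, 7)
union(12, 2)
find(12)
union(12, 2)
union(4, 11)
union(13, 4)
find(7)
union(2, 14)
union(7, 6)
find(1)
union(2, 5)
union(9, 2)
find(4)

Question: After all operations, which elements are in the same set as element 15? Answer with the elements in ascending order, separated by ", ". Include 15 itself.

Answer: 6, 7, 15

Derivation:
Step 1: union(8, 2) -> merged; set of 8 now {2, 8}
Step 2: union(15, 7) -> merged; set of 15 now {7, 15}
Step 3: union(12, 2) -> merged; set of 12 now {2, 8, 12}
Step 4: find(12) -> no change; set of 12 is {2, 8, 12}
Step 5: union(12, 2) -> already same set; set of 12 now {2, 8, 12}
Step 6: union(4, 11) -> merged; set of 4 now {4, 11}
Step 7: union(13, 4) -> merged; set of 13 now {4, 11, 13}
Step 8: find(7) -> no change; set of 7 is {7, 15}
Step 9: union(2, 14) -> merged; set of 2 now {2, 8, 12, 14}
Step 10: union(7, 6) -> merged; set of 7 now {6, 7, 15}
Step 11: find(1) -> no change; set of 1 is {1}
Step 12: union(2, 5) -> merged; set of 2 now {2, 5, 8, 12, 14}
Step 13: union(9, 2) -> merged; set of 9 now {2, 5, 8, 9, 12, 14}
Step 14: find(4) -> no change; set of 4 is {4, 11, 13}
Component of 15: {6, 7, 15}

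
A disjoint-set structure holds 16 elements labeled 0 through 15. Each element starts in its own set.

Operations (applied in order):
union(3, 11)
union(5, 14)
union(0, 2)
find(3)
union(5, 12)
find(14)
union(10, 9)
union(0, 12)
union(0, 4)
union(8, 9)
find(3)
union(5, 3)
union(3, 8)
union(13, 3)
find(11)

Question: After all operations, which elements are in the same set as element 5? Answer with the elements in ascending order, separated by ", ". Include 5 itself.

Step 1: union(3, 11) -> merged; set of 3 now {3, 11}
Step 2: union(5, 14) -> merged; set of 5 now {5, 14}
Step 3: union(0, 2) -> merged; set of 0 now {0, 2}
Step 4: find(3) -> no change; set of 3 is {3, 11}
Step 5: union(5, 12) -> merged; set of 5 now {5, 12, 14}
Step 6: find(14) -> no change; set of 14 is {5, 12, 14}
Step 7: union(10, 9) -> merged; set of 10 now {9, 10}
Step 8: union(0, 12) -> merged; set of 0 now {0, 2, 5, 12, 14}
Step 9: union(0, 4) -> merged; set of 0 now {0, 2, 4, 5, 12, 14}
Step 10: union(8, 9) -> merged; set of 8 now {8, 9, 10}
Step 11: find(3) -> no change; set of 3 is {3, 11}
Step 12: union(5, 3) -> merged; set of 5 now {0, 2, 3, 4, 5, 11, 12, 14}
Step 13: union(3, 8) -> merged; set of 3 now {0, 2, 3, 4, 5, 8, 9, 10, 11, 12, 14}
Step 14: union(13, 3) -> merged; set of 13 now {0, 2, 3, 4, 5, 8, 9, 10, 11, 12, 13, 14}
Step 15: find(11) -> no change; set of 11 is {0, 2, 3, 4, 5, 8, 9, 10, 11, 12, 13, 14}
Component of 5: {0, 2, 3, 4, 5, 8, 9, 10, 11, 12, 13, 14}

Answer: 0, 2, 3, 4, 5, 8, 9, 10, 11, 12, 13, 14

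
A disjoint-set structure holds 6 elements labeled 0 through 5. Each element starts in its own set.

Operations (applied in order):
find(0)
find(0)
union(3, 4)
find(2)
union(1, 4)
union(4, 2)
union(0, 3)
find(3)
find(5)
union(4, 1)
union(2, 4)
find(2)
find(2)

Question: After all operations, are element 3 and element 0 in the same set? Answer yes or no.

Step 1: find(0) -> no change; set of 0 is {0}
Step 2: find(0) -> no change; set of 0 is {0}
Step 3: union(3, 4) -> merged; set of 3 now {3, 4}
Step 4: find(2) -> no change; set of 2 is {2}
Step 5: union(1, 4) -> merged; set of 1 now {1, 3, 4}
Step 6: union(4, 2) -> merged; set of 4 now {1, 2, 3, 4}
Step 7: union(0, 3) -> merged; set of 0 now {0, 1, 2, 3, 4}
Step 8: find(3) -> no change; set of 3 is {0, 1, 2, 3, 4}
Step 9: find(5) -> no change; set of 5 is {5}
Step 10: union(4, 1) -> already same set; set of 4 now {0, 1, 2, 3, 4}
Step 11: union(2, 4) -> already same set; set of 2 now {0, 1, 2, 3, 4}
Step 12: find(2) -> no change; set of 2 is {0, 1, 2, 3, 4}
Step 13: find(2) -> no change; set of 2 is {0, 1, 2, 3, 4}
Set of 3: {0, 1, 2, 3, 4}; 0 is a member.

Answer: yes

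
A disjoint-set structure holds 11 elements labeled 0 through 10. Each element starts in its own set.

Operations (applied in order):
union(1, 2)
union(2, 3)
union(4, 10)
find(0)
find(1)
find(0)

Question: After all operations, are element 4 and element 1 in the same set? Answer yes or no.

Answer: no

Derivation:
Step 1: union(1, 2) -> merged; set of 1 now {1, 2}
Step 2: union(2, 3) -> merged; set of 2 now {1, 2, 3}
Step 3: union(4, 10) -> merged; set of 4 now {4, 10}
Step 4: find(0) -> no change; set of 0 is {0}
Step 5: find(1) -> no change; set of 1 is {1, 2, 3}
Step 6: find(0) -> no change; set of 0 is {0}
Set of 4: {4, 10}; 1 is not a member.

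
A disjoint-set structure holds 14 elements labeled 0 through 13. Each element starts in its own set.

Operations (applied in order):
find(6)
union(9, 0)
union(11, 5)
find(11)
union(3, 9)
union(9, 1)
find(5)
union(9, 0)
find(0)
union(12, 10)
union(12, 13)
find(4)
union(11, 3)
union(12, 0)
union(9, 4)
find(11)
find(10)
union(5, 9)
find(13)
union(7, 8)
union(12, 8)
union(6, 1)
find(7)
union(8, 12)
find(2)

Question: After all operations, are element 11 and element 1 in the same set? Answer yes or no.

Answer: yes

Derivation:
Step 1: find(6) -> no change; set of 6 is {6}
Step 2: union(9, 0) -> merged; set of 9 now {0, 9}
Step 3: union(11, 5) -> merged; set of 11 now {5, 11}
Step 4: find(11) -> no change; set of 11 is {5, 11}
Step 5: union(3, 9) -> merged; set of 3 now {0, 3, 9}
Step 6: union(9, 1) -> merged; set of 9 now {0, 1, 3, 9}
Step 7: find(5) -> no change; set of 5 is {5, 11}
Step 8: union(9, 0) -> already same set; set of 9 now {0, 1, 3, 9}
Step 9: find(0) -> no change; set of 0 is {0, 1, 3, 9}
Step 10: union(12, 10) -> merged; set of 12 now {10, 12}
Step 11: union(12, 13) -> merged; set of 12 now {10, 12, 13}
Step 12: find(4) -> no change; set of 4 is {4}
Step 13: union(11, 3) -> merged; set of 11 now {0, 1, 3, 5, 9, 11}
Step 14: union(12, 0) -> merged; set of 12 now {0, 1, 3, 5, 9, 10, 11, 12, 13}
Step 15: union(9, 4) -> merged; set of 9 now {0, 1, 3, 4, 5, 9, 10, 11, 12, 13}
Step 16: find(11) -> no change; set of 11 is {0, 1, 3, 4, 5, 9, 10, 11, 12, 13}
Step 17: find(10) -> no change; set of 10 is {0, 1, 3, 4, 5, 9, 10, 11, 12, 13}
Step 18: union(5, 9) -> already same set; set of 5 now {0, 1, 3, 4, 5, 9, 10, 11, 12, 13}
Step 19: find(13) -> no change; set of 13 is {0, 1, 3, 4, 5, 9, 10, 11, 12, 13}
Step 20: union(7, 8) -> merged; set of 7 now {7, 8}
Step 21: union(12, 8) -> merged; set of 12 now {0, 1, 3, 4, 5, 7, 8, 9, 10, 11, 12, 13}
Step 22: union(6, 1) -> merged; set of 6 now {0, 1, 3, 4, 5, 6, 7, 8, 9, 10, 11, 12, 13}
Step 23: find(7) -> no change; set of 7 is {0, 1, 3, 4, 5, 6, 7, 8, 9, 10, 11, 12, 13}
Step 24: union(8, 12) -> already same set; set of 8 now {0, 1, 3, 4, 5, 6, 7, 8, 9, 10, 11, 12, 13}
Step 25: find(2) -> no change; set of 2 is {2}
Set of 11: {0, 1, 3, 4, 5, 6, 7, 8, 9, 10, 11, 12, 13}; 1 is a member.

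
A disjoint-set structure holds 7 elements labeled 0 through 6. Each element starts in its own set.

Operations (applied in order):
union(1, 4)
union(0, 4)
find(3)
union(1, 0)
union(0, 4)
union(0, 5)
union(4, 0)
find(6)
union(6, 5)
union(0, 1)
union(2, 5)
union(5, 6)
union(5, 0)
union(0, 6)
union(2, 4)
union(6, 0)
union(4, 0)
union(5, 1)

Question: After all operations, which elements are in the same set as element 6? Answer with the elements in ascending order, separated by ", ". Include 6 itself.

Answer: 0, 1, 2, 4, 5, 6

Derivation:
Step 1: union(1, 4) -> merged; set of 1 now {1, 4}
Step 2: union(0, 4) -> merged; set of 0 now {0, 1, 4}
Step 3: find(3) -> no change; set of 3 is {3}
Step 4: union(1, 0) -> already same set; set of 1 now {0, 1, 4}
Step 5: union(0, 4) -> already same set; set of 0 now {0, 1, 4}
Step 6: union(0, 5) -> merged; set of 0 now {0, 1, 4, 5}
Step 7: union(4, 0) -> already same set; set of 4 now {0, 1, 4, 5}
Step 8: find(6) -> no change; set of 6 is {6}
Step 9: union(6, 5) -> merged; set of 6 now {0, 1, 4, 5, 6}
Step 10: union(0, 1) -> already same set; set of 0 now {0, 1, 4, 5, 6}
Step 11: union(2, 5) -> merged; set of 2 now {0, 1, 2, 4, 5, 6}
Step 12: union(5, 6) -> already same set; set of 5 now {0, 1, 2, 4, 5, 6}
Step 13: union(5, 0) -> already same set; set of 5 now {0, 1, 2, 4, 5, 6}
Step 14: union(0, 6) -> already same set; set of 0 now {0, 1, 2, 4, 5, 6}
Step 15: union(2, 4) -> already same set; set of 2 now {0, 1, 2, 4, 5, 6}
Step 16: union(6, 0) -> already same set; set of 6 now {0, 1, 2, 4, 5, 6}
Step 17: union(4, 0) -> already same set; set of 4 now {0, 1, 2, 4, 5, 6}
Step 18: union(5, 1) -> already same set; set of 5 now {0, 1, 2, 4, 5, 6}
Component of 6: {0, 1, 2, 4, 5, 6}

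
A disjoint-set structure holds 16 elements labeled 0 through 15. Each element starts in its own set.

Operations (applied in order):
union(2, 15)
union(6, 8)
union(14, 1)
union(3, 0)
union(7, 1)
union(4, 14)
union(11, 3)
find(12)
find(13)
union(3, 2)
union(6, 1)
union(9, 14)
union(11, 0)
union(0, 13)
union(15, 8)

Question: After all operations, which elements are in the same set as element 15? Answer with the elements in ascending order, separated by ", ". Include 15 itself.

Step 1: union(2, 15) -> merged; set of 2 now {2, 15}
Step 2: union(6, 8) -> merged; set of 6 now {6, 8}
Step 3: union(14, 1) -> merged; set of 14 now {1, 14}
Step 4: union(3, 0) -> merged; set of 3 now {0, 3}
Step 5: union(7, 1) -> merged; set of 7 now {1, 7, 14}
Step 6: union(4, 14) -> merged; set of 4 now {1, 4, 7, 14}
Step 7: union(11, 3) -> merged; set of 11 now {0, 3, 11}
Step 8: find(12) -> no change; set of 12 is {12}
Step 9: find(13) -> no change; set of 13 is {13}
Step 10: union(3, 2) -> merged; set of 3 now {0, 2, 3, 11, 15}
Step 11: union(6, 1) -> merged; set of 6 now {1, 4, 6, 7, 8, 14}
Step 12: union(9, 14) -> merged; set of 9 now {1, 4, 6, 7, 8, 9, 14}
Step 13: union(11, 0) -> already same set; set of 11 now {0, 2, 3, 11, 15}
Step 14: union(0, 13) -> merged; set of 0 now {0, 2, 3, 11, 13, 15}
Step 15: union(15, 8) -> merged; set of 15 now {0, 1, 2, 3, 4, 6, 7, 8, 9, 11, 13, 14, 15}
Component of 15: {0, 1, 2, 3, 4, 6, 7, 8, 9, 11, 13, 14, 15}

Answer: 0, 1, 2, 3, 4, 6, 7, 8, 9, 11, 13, 14, 15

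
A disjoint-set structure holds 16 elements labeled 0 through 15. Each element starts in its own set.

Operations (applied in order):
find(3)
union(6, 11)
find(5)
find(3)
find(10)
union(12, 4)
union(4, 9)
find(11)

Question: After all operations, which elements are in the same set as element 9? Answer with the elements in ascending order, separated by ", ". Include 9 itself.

Step 1: find(3) -> no change; set of 3 is {3}
Step 2: union(6, 11) -> merged; set of 6 now {6, 11}
Step 3: find(5) -> no change; set of 5 is {5}
Step 4: find(3) -> no change; set of 3 is {3}
Step 5: find(10) -> no change; set of 10 is {10}
Step 6: union(12, 4) -> merged; set of 12 now {4, 12}
Step 7: union(4, 9) -> merged; set of 4 now {4, 9, 12}
Step 8: find(11) -> no change; set of 11 is {6, 11}
Component of 9: {4, 9, 12}

Answer: 4, 9, 12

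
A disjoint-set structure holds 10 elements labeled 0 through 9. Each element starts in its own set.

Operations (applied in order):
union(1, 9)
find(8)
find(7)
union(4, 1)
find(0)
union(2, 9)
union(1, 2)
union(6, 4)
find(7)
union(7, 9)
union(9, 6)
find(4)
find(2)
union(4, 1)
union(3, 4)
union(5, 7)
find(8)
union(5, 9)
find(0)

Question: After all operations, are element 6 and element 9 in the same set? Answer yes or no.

Answer: yes

Derivation:
Step 1: union(1, 9) -> merged; set of 1 now {1, 9}
Step 2: find(8) -> no change; set of 8 is {8}
Step 3: find(7) -> no change; set of 7 is {7}
Step 4: union(4, 1) -> merged; set of 4 now {1, 4, 9}
Step 5: find(0) -> no change; set of 0 is {0}
Step 6: union(2, 9) -> merged; set of 2 now {1, 2, 4, 9}
Step 7: union(1, 2) -> already same set; set of 1 now {1, 2, 4, 9}
Step 8: union(6, 4) -> merged; set of 6 now {1, 2, 4, 6, 9}
Step 9: find(7) -> no change; set of 7 is {7}
Step 10: union(7, 9) -> merged; set of 7 now {1, 2, 4, 6, 7, 9}
Step 11: union(9, 6) -> already same set; set of 9 now {1, 2, 4, 6, 7, 9}
Step 12: find(4) -> no change; set of 4 is {1, 2, 4, 6, 7, 9}
Step 13: find(2) -> no change; set of 2 is {1, 2, 4, 6, 7, 9}
Step 14: union(4, 1) -> already same set; set of 4 now {1, 2, 4, 6, 7, 9}
Step 15: union(3, 4) -> merged; set of 3 now {1, 2, 3, 4, 6, 7, 9}
Step 16: union(5, 7) -> merged; set of 5 now {1, 2, 3, 4, 5, 6, 7, 9}
Step 17: find(8) -> no change; set of 8 is {8}
Step 18: union(5, 9) -> already same set; set of 5 now {1, 2, 3, 4, 5, 6, 7, 9}
Step 19: find(0) -> no change; set of 0 is {0}
Set of 6: {1, 2, 3, 4, 5, 6, 7, 9}; 9 is a member.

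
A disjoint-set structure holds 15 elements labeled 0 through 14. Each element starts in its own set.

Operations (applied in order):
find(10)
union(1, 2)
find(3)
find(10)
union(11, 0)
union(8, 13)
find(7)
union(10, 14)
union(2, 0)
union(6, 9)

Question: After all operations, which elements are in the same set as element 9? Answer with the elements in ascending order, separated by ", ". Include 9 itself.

Answer: 6, 9

Derivation:
Step 1: find(10) -> no change; set of 10 is {10}
Step 2: union(1, 2) -> merged; set of 1 now {1, 2}
Step 3: find(3) -> no change; set of 3 is {3}
Step 4: find(10) -> no change; set of 10 is {10}
Step 5: union(11, 0) -> merged; set of 11 now {0, 11}
Step 6: union(8, 13) -> merged; set of 8 now {8, 13}
Step 7: find(7) -> no change; set of 7 is {7}
Step 8: union(10, 14) -> merged; set of 10 now {10, 14}
Step 9: union(2, 0) -> merged; set of 2 now {0, 1, 2, 11}
Step 10: union(6, 9) -> merged; set of 6 now {6, 9}
Component of 9: {6, 9}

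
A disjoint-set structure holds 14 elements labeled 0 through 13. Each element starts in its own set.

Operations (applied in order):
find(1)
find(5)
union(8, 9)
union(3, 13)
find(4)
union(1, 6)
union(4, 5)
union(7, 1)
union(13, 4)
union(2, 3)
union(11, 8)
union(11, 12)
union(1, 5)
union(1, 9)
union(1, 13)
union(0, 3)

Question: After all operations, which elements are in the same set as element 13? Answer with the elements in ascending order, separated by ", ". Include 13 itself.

Step 1: find(1) -> no change; set of 1 is {1}
Step 2: find(5) -> no change; set of 5 is {5}
Step 3: union(8, 9) -> merged; set of 8 now {8, 9}
Step 4: union(3, 13) -> merged; set of 3 now {3, 13}
Step 5: find(4) -> no change; set of 4 is {4}
Step 6: union(1, 6) -> merged; set of 1 now {1, 6}
Step 7: union(4, 5) -> merged; set of 4 now {4, 5}
Step 8: union(7, 1) -> merged; set of 7 now {1, 6, 7}
Step 9: union(13, 4) -> merged; set of 13 now {3, 4, 5, 13}
Step 10: union(2, 3) -> merged; set of 2 now {2, 3, 4, 5, 13}
Step 11: union(11, 8) -> merged; set of 11 now {8, 9, 11}
Step 12: union(11, 12) -> merged; set of 11 now {8, 9, 11, 12}
Step 13: union(1, 5) -> merged; set of 1 now {1, 2, 3, 4, 5, 6, 7, 13}
Step 14: union(1, 9) -> merged; set of 1 now {1, 2, 3, 4, 5, 6, 7, 8, 9, 11, 12, 13}
Step 15: union(1, 13) -> already same set; set of 1 now {1, 2, 3, 4, 5, 6, 7, 8, 9, 11, 12, 13}
Step 16: union(0, 3) -> merged; set of 0 now {0, 1, 2, 3, 4, 5, 6, 7, 8, 9, 11, 12, 13}
Component of 13: {0, 1, 2, 3, 4, 5, 6, 7, 8, 9, 11, 12, 13}

Answer: 0, 1, 2, 3, 4, 5, 6, 7, 8, 9, 11, 12, 13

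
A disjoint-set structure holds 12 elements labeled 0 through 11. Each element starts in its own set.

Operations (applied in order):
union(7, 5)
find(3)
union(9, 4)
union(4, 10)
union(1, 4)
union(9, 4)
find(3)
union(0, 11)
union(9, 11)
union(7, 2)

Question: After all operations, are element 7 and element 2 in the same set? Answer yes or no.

Answer: yes

Derivation:
Step 1: union(7, 5) -> merged; set of 7 now {5, 7}
Step 2: find(3) -> no change; set of 3 is {3}
Step 3: union(9, 4) -> merged; set of 9 now {4, 9}
Step 4: union(4, 10) -> merged; set of 4 now {4, 9, 10}
Step 5: union(1, 4) -> merged; set of 1 now {1, 4, 9, 10}
Step 6: union(9, 4) -> already same set; set of 9 now {1, 4, 9, 10}
Step 7: find(3) -> no change; set of 3 is {3}
Step 8: union(0, 11) -> merged; set of 0 now {0, 11}
Step 9: union(9, 11) -> merged; set of 9 now {0, 1, 4, 9, 10, 11}
Step 10: union(7, 2) -> merged; set of 7 now {2, 5, 7}
Set of 7: {2, 5, 7}; 2 is a member.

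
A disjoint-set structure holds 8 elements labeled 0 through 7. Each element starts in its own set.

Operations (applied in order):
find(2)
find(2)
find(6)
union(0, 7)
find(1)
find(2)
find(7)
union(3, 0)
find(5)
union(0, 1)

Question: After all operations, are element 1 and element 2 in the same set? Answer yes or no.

Answer: no

Derivation:
Step 1: find(2) -> no change; set of 2 is {2}
Step 2: find(2) -> no change; set of 2 is {2}
Step 3: find(6) -> no change; set of 6 is {6}
Step 4: union(0, 7) -> merged; set of 0 now {0, 7}
Step 5: find(1) -> no change; set of 1 is {1}
Step 6: find(2) -> no change; set of 2 is {2}
Step 7: find(7) -> no change; set of 7 is {0, 7}
Step 8: union(3, 0) -> merged; set of 3 now {0, 3, 7}
Step 9: find(5) -> no change; set of 5 is {5}
Step 10: union(0, 1) -> merged; set of 0 now {0, 1, 3, 7}
Set of 1: {0, 1, 3, 7}; 2 is not a member.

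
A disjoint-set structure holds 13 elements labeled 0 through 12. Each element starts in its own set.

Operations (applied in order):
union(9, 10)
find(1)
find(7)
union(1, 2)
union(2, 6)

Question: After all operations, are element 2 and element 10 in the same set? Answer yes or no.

Answer: no

Derivation:
Step 1: union(9, 10) -> merged; set of 9 now {9, 10}
Step 2: find(1) -> no change; set of 1 is {1}
Step 3: find(7) -> no change; set of 7 is {7}
Step 4: union(1, 2) -> merged; set of 1 now {1, 2}
Step 5: union(2, 6) -> merged; set of 2 now {1, 2, 6}
Set of 2: {1, 2, 6}; 10 is not a member.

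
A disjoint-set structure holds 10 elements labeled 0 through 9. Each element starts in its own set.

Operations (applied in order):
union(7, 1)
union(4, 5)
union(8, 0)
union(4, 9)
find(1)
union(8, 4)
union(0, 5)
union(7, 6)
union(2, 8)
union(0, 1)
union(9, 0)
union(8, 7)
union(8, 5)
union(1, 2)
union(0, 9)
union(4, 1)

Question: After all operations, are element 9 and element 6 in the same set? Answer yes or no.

Answer: yes

Derivation:
Step 1: union(7, 1) -> merged; set of 7 now {1, 7}
Step 2: union(4, 5) -> merged; set of 4 now {4, 5}
Step 3: union(8, 0) -> merged; set of 8 now {0, 8}
Step 4: union(4, 9) -> merged; set of 4 now {4, 5, 9}
Step 5: find(1) -> no change; set of 1 is {1, 7}
Step 6: union(8, 4) -> merged; set of 8 now {0, 4, 5, 8, 9}
Step 7: union(0, 5) -> already same set; set of 0 now {0, 4, 5, 8, 9}
Step 8: union(7, 6) -> merged; set of 7 now {1, 6, 7}
Step 9: union(2, 8) -> merged; set of 2 now {0, 2, 4, 5, 8, 9}
Step 10: union(0, 1) -> merged; set of 0 now {0, 1, 2, 4, 5, 6, 7, 8, 9}
Step 11: union(9, 0) -> already same set; set of 9 now {0, 1, 2, 4, 5, 6, 7, 8, 9}
Step 12: union(8, 7) -> already same set; set of 8 now {0, 1, 2, 4, 5, 6, 7, 8, 9}
Step 13: union(8, 5) -> already same set; set of 8 now {0, 1, 2, 4, 5, 6, 7, 8, 9}
Step 14: union(1, 2) -> already same set; set of 1 now {0, 1, 2, 4, 5, 6, 7, 8, 9}
Step 15: union(0, 9) -> already same set; set of 0 now {0, 1, 2, 4, 5, 6, 7, 8, 9}
Step 16: union(4, 1) -> already same set; set of 4 now {0, 1, 2, 4, 5, 6, 7, 8, 9}
Set of 9: {0, 1, 2, 4, 5, 6, 7, 8, 9}; 6 is a member.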